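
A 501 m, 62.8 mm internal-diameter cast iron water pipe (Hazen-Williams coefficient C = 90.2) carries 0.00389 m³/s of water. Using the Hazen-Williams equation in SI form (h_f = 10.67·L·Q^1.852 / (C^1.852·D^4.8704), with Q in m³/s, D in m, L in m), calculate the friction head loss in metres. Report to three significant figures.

h_f ≈ 31.5 m

h_f = 10.67·501·0.00389^1.852 / (90.2^1.852·0.0628^4.8704) = 31.47 m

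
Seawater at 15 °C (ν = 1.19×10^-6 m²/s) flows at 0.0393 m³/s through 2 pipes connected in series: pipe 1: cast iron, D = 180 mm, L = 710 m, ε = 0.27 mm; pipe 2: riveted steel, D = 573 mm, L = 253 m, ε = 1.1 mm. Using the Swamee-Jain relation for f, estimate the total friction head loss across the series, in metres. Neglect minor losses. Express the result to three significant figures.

Pipe 1: V = 1.544 m/s, Re = 2.34×10^5, ε/D = 0.00150, f = 0.02282, h_1 = f(L/D)V²/2g = 10.94 m
Pipe 2: V = 0.1524 m/s, Re = 7.34×10^4, ε/D = 0.00192, f = 0.02568, h_2 = f(L/D)V²/2g = 0.01342 m
Series → Q common, losses add: H = Σh = 10.96 m

H ≈ 11.0 m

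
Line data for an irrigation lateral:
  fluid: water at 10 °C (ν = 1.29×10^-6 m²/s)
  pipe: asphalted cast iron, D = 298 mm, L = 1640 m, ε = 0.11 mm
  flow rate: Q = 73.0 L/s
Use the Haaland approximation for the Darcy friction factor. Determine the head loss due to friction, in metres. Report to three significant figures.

h_f ≈ 5.41 m

V = 4Q/(πD²) = 4·0.0730/(π·0.298²) = 1.047 m/s
Re = VD/ν = 1.047·0.298/1.29×10^-6 = 2.42×10^5 → turbulent
ε/D = 0.11/298 = 3.69×10^-4
Haaland: f = 0.01759
h_f = f(L/D)V²/(2g) = 0.01759·(1640/0.298)·1.047²/(2·9.81) = 5.405 m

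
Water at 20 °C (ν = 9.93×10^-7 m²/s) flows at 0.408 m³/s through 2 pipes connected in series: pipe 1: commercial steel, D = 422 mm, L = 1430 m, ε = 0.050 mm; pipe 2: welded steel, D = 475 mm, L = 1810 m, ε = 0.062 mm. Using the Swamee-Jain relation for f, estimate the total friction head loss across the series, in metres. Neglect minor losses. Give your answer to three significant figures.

H ≈ 34.2 m

Pipe 1: V = 2.917 m/s, Re = 1.24×10^6, ε/D = 1.18×10^-4, f = 0.01356, h_1 = f(L/D)V²/2g = 19.93 m
Pipe 2: V = 2.302 m/s, Re = 1.10×10^6, ε/D = 1.31×10^-4, f = 0.01384, h_2 = f(L/D)V²/2g = 14.25 m
Series → Q common, losses add: H = Σh = 34.18 m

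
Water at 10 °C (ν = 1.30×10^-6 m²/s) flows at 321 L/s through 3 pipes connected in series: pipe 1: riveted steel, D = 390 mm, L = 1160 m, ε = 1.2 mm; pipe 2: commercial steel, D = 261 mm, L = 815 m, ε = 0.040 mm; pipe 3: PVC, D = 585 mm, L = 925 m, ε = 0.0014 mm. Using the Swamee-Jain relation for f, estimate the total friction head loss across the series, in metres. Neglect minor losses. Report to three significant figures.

Pipe 1: V = 2.687 m/s, Re = 8.06×10^5, ε/D = 0.00308, f = 0.02660, h_1 = f(L/D)V²/2g = 29.11 m
Pipe 2: V = 6.000 m/s, Re = 1.20×10^6, ε/D = 1.53×10^-4, f = 0.01406, h_2 = f(L/D)V²/2g = 80.56 m
Pipe 3: V = 1.194 m/s, Re = 5.37×10^5, ε/D = 2.39×10^-6, f = 0.01296, h_3 = f(L/D)V²/2g = 1.490 m
Series → Q common, losses add: H = Σh = 111.2 m

H ≈ 111 m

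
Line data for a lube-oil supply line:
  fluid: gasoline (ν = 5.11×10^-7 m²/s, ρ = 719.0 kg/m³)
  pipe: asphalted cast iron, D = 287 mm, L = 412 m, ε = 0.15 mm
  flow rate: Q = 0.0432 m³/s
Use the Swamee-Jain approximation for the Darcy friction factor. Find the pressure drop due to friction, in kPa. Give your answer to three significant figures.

V = 4Q/(πD²) = 4·0.0432/(π·0.287²) = 0.6678 m/s
Re = VD/ν = 0.6678·0.287/5.11×10^-7 = 3.75×10^5 → turbulent
ε/D = 0.15/287 = 5.23×10^-4
Swamee-Jain: f = 0.01820
h_f = f(L/D)V²/(2g) = 0.01820·(412/0.287)·0.6678²/(2·9.81) = 0.5937 m
Δp = ρg·h_f = 719.0·9.81·0.5937 = 4.187 kPa

Δp ≈ 4.19 kPa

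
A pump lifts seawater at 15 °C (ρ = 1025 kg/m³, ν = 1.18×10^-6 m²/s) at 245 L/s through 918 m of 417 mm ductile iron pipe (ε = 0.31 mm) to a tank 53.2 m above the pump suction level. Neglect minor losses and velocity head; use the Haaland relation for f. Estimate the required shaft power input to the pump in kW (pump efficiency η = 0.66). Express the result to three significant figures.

V = 4Q/(πD²) = 1.794 m/s; Re = 6.34×10^5; ε/D = 7.43×10^-4; f = 0.01884
h_f = f(L/D)V²/2g = 6.803 m
Total head H = z + h_f = 53.2 + 6.803 = 60.00 m
P_hyd = ρgQH = 1025·9.81·0.245·60.00 = 147.8 kW
P_shaft = P_hyd/η = 147.8/0.66 = 224.0 kW

P_shaft ≈ 224 kW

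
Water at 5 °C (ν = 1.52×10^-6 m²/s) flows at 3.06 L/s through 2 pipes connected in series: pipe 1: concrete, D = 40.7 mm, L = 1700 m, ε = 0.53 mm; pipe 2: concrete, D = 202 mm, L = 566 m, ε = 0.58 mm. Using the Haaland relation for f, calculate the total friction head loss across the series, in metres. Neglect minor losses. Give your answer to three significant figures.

Pipe 1: V = 2.352 m/s, Re = 6.30×10^4, ε/D = 0.0130, f = 0.04237, h_1 = f(L/D)V²/2g = 499.0 m
Pipe 2: V = 0.09548 m/s, Re = 1.27×10^4, ε/D = 0.00287, f = 0.03324, h_2 = f(L/D)V²/2g = 0.04328 m
Series → Q common, losses add: H = Σh = 499.1 m

H ≈ 499 m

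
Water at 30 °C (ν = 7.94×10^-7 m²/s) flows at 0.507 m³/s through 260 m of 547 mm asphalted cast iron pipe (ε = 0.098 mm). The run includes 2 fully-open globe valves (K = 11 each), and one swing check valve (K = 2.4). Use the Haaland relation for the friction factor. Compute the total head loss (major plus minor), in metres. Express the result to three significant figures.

H_L ≈ 7.38 m

V = 4Q/(πD²) = 2.157 m/s; V²/2g = 0.2372 m
Re = 1.49×10^6, ε/D = 1.79×10^-4 → f = 0.01409 (Haaland)
Major: h_f = f(L/D)·V²/2g = 0.01409·475.3·0.2372 = 1.589 m
Minor: ΣK = 24.4; h_m = ΣK·V²/2g = 5.789 m
Total H_L = 1.589 + 5.789 = 7.377 m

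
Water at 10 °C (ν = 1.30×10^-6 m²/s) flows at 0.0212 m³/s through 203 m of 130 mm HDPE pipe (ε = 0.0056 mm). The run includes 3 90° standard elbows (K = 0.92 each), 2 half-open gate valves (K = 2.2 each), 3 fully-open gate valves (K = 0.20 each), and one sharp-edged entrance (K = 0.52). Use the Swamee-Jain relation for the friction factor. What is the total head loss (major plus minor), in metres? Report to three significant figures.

H_L ≈ 4.44 m

V = 4Q/(πD²) = 1.597 m/s; V²/2g = 0.1300 m
Re = 1.60×10^5, ε/D = 4.31×10^-5 → f = 0.01658 (Swamee-Jain)
Major: h_f = f(L/D)·V²/2g = 0.01658·1562·0.1300 = 3.365 m
Minor: ΣK = 8.28; h_m = ΣK·V²/2g = 1.077 m
Total H_L = 3.365 + 1.077 = 4.442 m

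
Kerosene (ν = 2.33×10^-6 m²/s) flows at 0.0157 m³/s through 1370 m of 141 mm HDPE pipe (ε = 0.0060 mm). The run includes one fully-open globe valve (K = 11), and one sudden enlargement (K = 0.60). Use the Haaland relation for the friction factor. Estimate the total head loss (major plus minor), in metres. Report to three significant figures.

V = 4Q/(πD²) = 1.005 m/s; V²/2g = 0.05153 m
Re = 6.08×10^4, ε/D = 4.26×10^-5 → f = 0.01995 (Haaland)
Major: h_f = f(L/D)·V²/2g = 0.01995·9716·0.05153 = 9.990 m
Minor: ΣK = 11.6; h_m = ΣK·V²/2g = 0.5977 m
Total H_L = 9.990 + 0.5977 = 10.59 m

H_L ≈ 10.6 m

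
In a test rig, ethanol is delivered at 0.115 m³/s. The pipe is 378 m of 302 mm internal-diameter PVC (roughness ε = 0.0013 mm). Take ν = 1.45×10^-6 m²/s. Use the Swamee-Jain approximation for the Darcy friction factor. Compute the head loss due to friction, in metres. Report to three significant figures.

V = 4Q/(πD²) = 4·0.115/(π·0.302²) = 1.605 m/s
Re = VD/ν = 1.605·0.302/1.45×10^-6 = 3.34×10^5 → turbulent
ε/D = 0.0013/302 = 4.30×10^-6
Swamee-Jain: f = 0.01414
h_f = f(L/D)V²/(2g) = 0.01414·(378/0.302)·1.605²/(2·9.81) = 2.325 m

h_f ≈ 2.33 m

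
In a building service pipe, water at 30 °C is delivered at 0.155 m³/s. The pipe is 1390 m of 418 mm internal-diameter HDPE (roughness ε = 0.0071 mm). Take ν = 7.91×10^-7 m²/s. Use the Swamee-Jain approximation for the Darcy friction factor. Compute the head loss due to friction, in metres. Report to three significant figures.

h_f ≈ 2.81 m

V = 4Q/(πD²) = 4·0.155/(π·0.418²) = 1.130 m/s
Re = VD/ν = 1.130·0.418/7.91×10^-7 = 5.97×10^5 → turbulent
ε/D = 0.0071/418 = 1.70×10^-5
Swamee-Jain: f = 0.01299
h_f = f(L/D)V²/(2g) = 0.01299·(1390/0.418)·1.130²/(2·9.81) = 2.808 m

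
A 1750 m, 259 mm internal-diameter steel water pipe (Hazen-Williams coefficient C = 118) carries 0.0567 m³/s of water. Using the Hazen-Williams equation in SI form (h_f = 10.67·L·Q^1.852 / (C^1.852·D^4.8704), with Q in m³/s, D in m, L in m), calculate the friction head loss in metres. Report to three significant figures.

h_f = 10.67·1750·0.0567^1.852 / (118^1.852·0.259^4.8704) = 9.620 m

h_f ≈ 9.62 m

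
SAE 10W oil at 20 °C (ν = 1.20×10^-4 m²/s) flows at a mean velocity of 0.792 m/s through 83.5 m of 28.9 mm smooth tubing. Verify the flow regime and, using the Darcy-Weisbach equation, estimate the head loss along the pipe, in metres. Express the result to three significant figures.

h_f ≈ 31.0 m

Re = VD/ν = 0.792·0.02890/1.20×10^-4 = 191 → laminar (Re < 2300)
f = 64/Re = 0.3355
h_f = f(L/D)V²/(2g) = 0.3355·(83.5/0.02890)·0.792²/(2·9.81) = 30.99 m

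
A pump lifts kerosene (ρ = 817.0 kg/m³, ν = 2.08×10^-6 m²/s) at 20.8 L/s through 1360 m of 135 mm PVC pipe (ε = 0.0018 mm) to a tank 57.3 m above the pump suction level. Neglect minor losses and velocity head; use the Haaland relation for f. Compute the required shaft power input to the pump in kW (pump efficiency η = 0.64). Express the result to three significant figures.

V = 4Q/(πD²) = 1.453 m/s; Re = 9.43×10^4; ε/D = 1.33×10^-5; f = 0.01809
h_f = f(L/D)V²/2g = 19.62 m
Total head H = z + h_f = 57.3 + 19.62 = 76.92 m
P_hyd = ρgQH = 817.0·9.81·0.0208·76.92 = 12.82 kW
P_shaft = P_hyd/η = 12.82/0.64 = 20.03 kW

P_shaft ≈ 20.0 kW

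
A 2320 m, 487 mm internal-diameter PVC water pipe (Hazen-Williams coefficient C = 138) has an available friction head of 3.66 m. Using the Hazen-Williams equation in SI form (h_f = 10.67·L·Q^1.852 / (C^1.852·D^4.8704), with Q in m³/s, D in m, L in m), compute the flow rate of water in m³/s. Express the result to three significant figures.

Q ≈ 0.178 m³/s

Rearranging: Q = [h_f·C^1.852·D^4.8704 / (10.67·L)]^(1/1.852)
Q = [3.66·138^1.852·0.487^4.8704 / (10.67·2320)]^0.540 = 0.1778 m³/s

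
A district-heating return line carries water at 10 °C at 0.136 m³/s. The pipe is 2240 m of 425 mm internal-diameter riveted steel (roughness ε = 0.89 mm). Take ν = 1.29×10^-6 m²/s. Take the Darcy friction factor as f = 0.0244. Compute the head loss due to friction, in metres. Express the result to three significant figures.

V = 4Q/(πD²) = 4·0.136/(π·0.425²) = 0.9587 m/s
h_f = f(L/D)V²/(2g) = 0.02440·(2240/0.425)·0.9587²/(2·9.81) = 6.024 m

h_f ≈ 6.02 m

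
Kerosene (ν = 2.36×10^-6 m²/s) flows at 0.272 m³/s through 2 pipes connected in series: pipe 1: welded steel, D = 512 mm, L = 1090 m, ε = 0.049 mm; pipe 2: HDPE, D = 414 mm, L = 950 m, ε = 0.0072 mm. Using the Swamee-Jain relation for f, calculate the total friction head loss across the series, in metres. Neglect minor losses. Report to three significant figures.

H ≈ 9.70 m

Pipe 1: V = 1.321 m/s, Re = 2.87×10^5, ε/D = 9.57×10^-5, f = 0.01550, h_1 = f(L/D)V²/2g = 2.935 m
Pipe 2: V = 2.021 m/s, Re = 3.54×10^5, ε/D = 1.74×10^-5, f = 0.01416, h_2 = f(L/D)V²/2g = 6.761 m
Series → Q common, losses add: H = Σh = 9.696 m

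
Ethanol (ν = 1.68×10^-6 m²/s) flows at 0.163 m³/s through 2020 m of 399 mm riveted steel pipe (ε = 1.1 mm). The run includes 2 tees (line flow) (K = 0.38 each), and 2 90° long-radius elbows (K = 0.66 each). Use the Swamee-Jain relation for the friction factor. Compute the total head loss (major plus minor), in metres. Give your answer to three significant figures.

H_L ≈ 11.7 m

V = 4Q/(πD²) = 1.304 m/s; V²/2g = 0.08662 m
Re = 3.10×10^5, ε/D = 0.00276 → f = 0.02616 (Swamee-Jain)
Major: h_f = f(L/D)·V²/2g = 0.02616·5063·0.08662 = 11.47 m
Minor: ΣK = 2.08; h_m = ΣK·V²/2g = 0.1802 m
Total H_L = 11.47 + 0.1802 = 11.65 m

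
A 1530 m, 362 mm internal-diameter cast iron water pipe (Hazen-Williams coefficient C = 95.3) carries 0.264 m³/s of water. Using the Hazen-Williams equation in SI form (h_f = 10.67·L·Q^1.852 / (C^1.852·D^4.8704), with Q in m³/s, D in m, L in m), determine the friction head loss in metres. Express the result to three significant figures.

h_f ≈ 42.2 m

h_f = 10.67·1530·0.264^1.852 / (95.3^1.852·0.362^4.8704) = 42.23 m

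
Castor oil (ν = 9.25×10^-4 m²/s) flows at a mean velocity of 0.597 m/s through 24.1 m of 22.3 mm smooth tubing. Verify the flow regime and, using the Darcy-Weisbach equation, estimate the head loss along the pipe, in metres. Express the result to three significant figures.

h_f ≈ 87.3 m

Re = VD/ν = 0.597·0.02230/9.25×10^-4 = 14.4 → laminar (Re < 2300)
f = 64/Re = 4.447
h_f = f(L/D)V²/(2g) = 4.447·(24.1/0.02230)·0.597²/(2·9.81) = 87.30 m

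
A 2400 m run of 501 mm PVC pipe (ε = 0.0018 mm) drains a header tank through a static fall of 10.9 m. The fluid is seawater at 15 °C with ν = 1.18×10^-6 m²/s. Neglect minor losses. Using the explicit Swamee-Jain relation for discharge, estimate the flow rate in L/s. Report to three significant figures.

Swamee-Jain (Type II): Q = -0.965·√(gD⁵h_f/L)·ln[ε/(3.7D) + √(3.17ν²L/(gD³h_f))]
√(gD⁵h_f/L) = √(9.81·0.501⁵·10.9/2400) = 0.03750
ε/(3.7D) = 9.71×10^-7; √(3.17ν²L/(gD³h_f)) = 2.81×10^-5
Q = -0.965·0.03750·ln(2.904×10^-5) = 0.3781 m³/s
Check: V = 1.92 m/s, Re = 8.14×10^5, f = 0.01210, h_f = 10.9 m ≈ 10.9 m ✓

Q ≈ 378 L/s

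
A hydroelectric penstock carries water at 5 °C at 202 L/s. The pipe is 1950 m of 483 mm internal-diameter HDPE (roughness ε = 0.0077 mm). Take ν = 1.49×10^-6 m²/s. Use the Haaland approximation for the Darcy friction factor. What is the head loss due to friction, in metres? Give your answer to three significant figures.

V = 4Q/(πD²) = 4·0.202/(π·0.483²) = 1.102 m/s
Re = VD/ν = 1.102·0.483/1.49×10^-6 = 3.57×10^5 → turbulent
ε/D = 0.0077/483 = 1.59×10^-5
Haaland: f = 0.01403
h_f = f(L/D)V²/(2g) = 0.01403·(1950/0.483)·1.102²/(2·9.81) = 3.509 m

h_f ≈ 3.51 m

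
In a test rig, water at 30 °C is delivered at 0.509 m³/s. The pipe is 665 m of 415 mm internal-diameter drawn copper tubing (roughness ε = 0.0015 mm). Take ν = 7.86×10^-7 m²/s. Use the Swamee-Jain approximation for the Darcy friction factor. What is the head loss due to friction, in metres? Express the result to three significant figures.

V = 4Q/(πD²) = 4·0.509/(π·0.415²) = 3.763 m/s
Re = VD/ν = 3.763·0.415/7.86×10^-7 = 1.99×10^6 → turbulent
ε/D = 0.0015/415 = 3.61×10^-6
Swamee-Jain: f = 0.01051
h_f = f(L/D)V²/(2g) = 0.01051·(665/0.415)·3.763²/(2·9.81) = 12.16 m

h_f ≈ 12.2 m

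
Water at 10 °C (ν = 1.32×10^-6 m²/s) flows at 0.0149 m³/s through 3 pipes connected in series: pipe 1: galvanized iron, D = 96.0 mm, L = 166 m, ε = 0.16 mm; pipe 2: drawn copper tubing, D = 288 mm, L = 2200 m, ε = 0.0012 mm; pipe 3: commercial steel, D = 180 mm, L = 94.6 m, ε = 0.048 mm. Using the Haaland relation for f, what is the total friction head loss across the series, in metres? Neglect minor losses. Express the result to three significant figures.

Pipe 1: V = 2.059 m/s, Re = 1.50×10^5, ε/D = 0.00167, f = 0.02353, h_1 = f(L/D)V²/2g = 8.789 m
Pipe 2: V = 0.2287 m/s, Re = 4.99×10^4, ε/D = 4.17×10^-6, f = 0.02073, h_2 = f(L/D)V²/2g = 0.4223 m
Pipe 3: V = 0.5855 m/s, Re = 7.98×10^4, ε/D = 2.67×10^-4, f = 0.01976, h_3 = f(L/D)V²/2g = 0.1815 m
Series → Q common, losses add: H = Σh = 9.393 m

H ≈ 9.39 m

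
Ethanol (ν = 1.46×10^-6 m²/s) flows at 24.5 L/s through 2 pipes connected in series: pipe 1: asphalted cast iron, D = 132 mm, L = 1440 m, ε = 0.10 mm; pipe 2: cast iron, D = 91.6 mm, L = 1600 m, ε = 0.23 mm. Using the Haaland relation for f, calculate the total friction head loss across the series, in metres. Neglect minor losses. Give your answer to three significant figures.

Pipe 1: V = 1.790 m/s, Re = 1.62×10^5, ε/D = 7.58×10^-4, f = 0.02019, h_1 = f(L/D)V²/2g = 35.98 m
Pipe 2: V = 3.718 m/s, Re = 2.33×10^5, ε/D = 0.00251, f = 0.02554, h_2 = f(L/D)V²/2g = 314.2 m
Series → Q common, losses add: H = Σh = 350.2 m

H ≈ 350 m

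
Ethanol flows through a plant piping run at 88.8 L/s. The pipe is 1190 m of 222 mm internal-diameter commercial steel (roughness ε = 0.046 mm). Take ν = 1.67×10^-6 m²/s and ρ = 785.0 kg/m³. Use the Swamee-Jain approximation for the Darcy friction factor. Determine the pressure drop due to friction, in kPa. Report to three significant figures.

Δp ≈ 181 kPa

V = 4Q/(πD²) = 4·0.0888/(π·0.222²) = 2.294 m/s
Re = VD/ν = 2.294·0.222/1.67×10^-6 = 3.05×10^5 → turbulent
ε/D = 0.046/222 = 2.07×10^-4
Swamee-Jain: f = 0.01634
h_f = f(L/D)V²/(2g) = 0.01634·(1190/0.222)·2.294²/(2·9.81) = 23.49 m
Δp = ρg·h_f = 785.0·9.81·23.49 = 180.9 kPa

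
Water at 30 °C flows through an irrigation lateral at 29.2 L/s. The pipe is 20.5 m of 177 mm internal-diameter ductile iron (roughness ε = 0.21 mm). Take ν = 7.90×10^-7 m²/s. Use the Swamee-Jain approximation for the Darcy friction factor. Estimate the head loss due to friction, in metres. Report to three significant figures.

V = 4Q/(πD²) = 4·0.0292/(π·0.177²) = 1.187 m/s
Re = VD/ν = 1.187·0.177/7.90×10^-7 = 2.66×10^5 → turbulent
ε/D = 0.21/177 = 0.00119
Swamee-Jain: f = 0.02160
h_f = f(L/D)V²/(2g) = 0.02160·(20.5/0.177)·1.187²/(2·9.81) = 0.1795 m

h_f ≈ 0.180 m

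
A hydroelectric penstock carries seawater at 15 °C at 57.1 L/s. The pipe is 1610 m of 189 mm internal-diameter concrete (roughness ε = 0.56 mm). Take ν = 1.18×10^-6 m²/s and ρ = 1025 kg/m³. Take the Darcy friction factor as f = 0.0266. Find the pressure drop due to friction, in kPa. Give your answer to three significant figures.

V = 4Q/(πD²) = 4·0.0571/(π·0.189²) = 2.035 m/s
h_f = f(L/D)V²/(2g) = 0.02660·(1610/0.189)·2.035²/(2·9.81) = 47.84 m
Δp = ρg·h_f = 1025·9.81·47.84 = 481.0 kPa

Δp ≈ 481 kPa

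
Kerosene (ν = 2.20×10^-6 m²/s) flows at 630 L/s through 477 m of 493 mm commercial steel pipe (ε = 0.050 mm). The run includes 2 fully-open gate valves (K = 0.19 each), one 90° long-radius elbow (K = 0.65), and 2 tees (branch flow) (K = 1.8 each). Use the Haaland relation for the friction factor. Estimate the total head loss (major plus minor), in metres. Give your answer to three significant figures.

H_L ≈ 9.93 m

V = 4Q/(πD²) = 3.300 m/s; V²/2g = 0.5552 m
Re = 7.40×10^5, ε/D = 1.01×10^-4 → f = 0.01370 (Haaland)
Major: h_f = f(L/D)·V²/2g = 0.01370·967.5·0.5552 = 7.361 m
Minor: ΣK = 4.63; h_m = ΣK·V²/2g = 2.570 m
Total H_L = 7.361 + 2.570 = 9.932 m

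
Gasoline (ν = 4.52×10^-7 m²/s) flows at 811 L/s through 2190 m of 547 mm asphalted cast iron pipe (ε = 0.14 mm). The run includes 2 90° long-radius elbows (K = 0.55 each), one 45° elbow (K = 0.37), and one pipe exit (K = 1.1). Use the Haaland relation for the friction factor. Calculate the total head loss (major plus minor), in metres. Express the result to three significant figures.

H_L ≈ 37.2 m

V = 4Q/(πD²) = 3.451 m/s; V²/2g = 0.6070 m
Re = 4.18×10^6, ε/D = 2.56×10^-4 → f = 0.01466 (Haaland)
Major: h_f = f(L/D)·V²/2g = 0.01466·4004·0.6070 = 35.62 m
Minor: ΣK = 2.57; h_m = ΣK·V²/2g = 1.560 m
Total H_L = 35.62 + 1.560 = 37.18 m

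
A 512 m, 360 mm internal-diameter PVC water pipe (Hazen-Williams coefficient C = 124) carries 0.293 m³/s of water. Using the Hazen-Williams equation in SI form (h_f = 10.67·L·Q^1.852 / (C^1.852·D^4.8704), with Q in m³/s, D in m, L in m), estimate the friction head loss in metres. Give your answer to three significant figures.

h_f = 10.67·512·0.293^1.852 / (124^1.852·0.360^4.8704) = 10.82 m

h_f ≈ 10.8 m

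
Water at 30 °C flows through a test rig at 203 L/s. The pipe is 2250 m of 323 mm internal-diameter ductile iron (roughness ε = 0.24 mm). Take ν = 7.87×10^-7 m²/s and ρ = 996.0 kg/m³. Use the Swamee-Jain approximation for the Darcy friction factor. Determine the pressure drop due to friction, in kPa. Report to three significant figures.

Δp ≈ 399 kPa

V = 4Q/(πD²) = 4·0.203/(π·0.323²) = 2.477 m/s
Re = VD/ν = 2.477·0.323/7.87×10^-7 = 1.02×10^6 → turbulent
ε/D = 0.24/323 = 7.43×10^-4
Swamee-Jain: f = 0.01875
h_f = f(L/D)V²/(2g) = 0.01875·(2250/0.323)·2.477²/(2·9.81) = 40.87 m
Δp = ρg·h_f = 996.0·9.81·40.87 = 399.3 kPa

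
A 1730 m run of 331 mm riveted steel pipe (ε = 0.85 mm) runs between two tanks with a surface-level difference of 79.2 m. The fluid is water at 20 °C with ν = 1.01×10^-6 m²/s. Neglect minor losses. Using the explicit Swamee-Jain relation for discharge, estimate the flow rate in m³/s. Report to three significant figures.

Swamee-Jain (Type II): Q = -0.965·√(gD⁵h_f/L)·ln[ε/(3.7D) + √(3.17ν²L/(gD³h_f))]
√(gD⁵h_f/L) = √(9.81·0.331⁵·79.2/1730) = 0.04224
ε/(3.7D) = 6.94×10^-4; √(3.17ν²L/(gD³h_f)) = 1.41×10^-5
Q = -0.965·0.04224·ln(7.081×10^-4) = 0.2957 m³/s
Check: V = 3.44 m/s, Re = 1.13×10^6, f = 0.02526, h_f = 79.4 m ≈ 79.2 m ✓

Q ≈ 0.296 m³/s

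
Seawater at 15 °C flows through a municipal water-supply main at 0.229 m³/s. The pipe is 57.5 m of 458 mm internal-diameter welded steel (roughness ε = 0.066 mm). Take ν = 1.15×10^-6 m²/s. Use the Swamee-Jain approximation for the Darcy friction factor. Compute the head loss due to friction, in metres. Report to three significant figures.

h_f ≈ 0.183 m

V = 4Q/(πD²) = 4·0.229/(π·0.458²) = 1.390 m/s
Re = VD/ν = 1.390·0.458/1.15×10^-6 = 5.54×10^5 → turbulent
ε/D = 0.066/458 = 1.44×10^-4
Swamee-Jain: f = 0.01481
h_f = f(L/D)V²/(2g) = 0.01481·(57.5/0.458)·1.390²/(2·9.81) = 0.1831 m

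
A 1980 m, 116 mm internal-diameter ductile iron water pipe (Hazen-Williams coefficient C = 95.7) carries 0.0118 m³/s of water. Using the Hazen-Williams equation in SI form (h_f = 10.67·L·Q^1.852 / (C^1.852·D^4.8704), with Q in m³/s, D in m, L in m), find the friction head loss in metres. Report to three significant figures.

h_f ≈ 43.8 m

h_f = 10.67·1980·0.0118^1.852 / (95.7^1.852·0.116^4.8704) = 43.83 m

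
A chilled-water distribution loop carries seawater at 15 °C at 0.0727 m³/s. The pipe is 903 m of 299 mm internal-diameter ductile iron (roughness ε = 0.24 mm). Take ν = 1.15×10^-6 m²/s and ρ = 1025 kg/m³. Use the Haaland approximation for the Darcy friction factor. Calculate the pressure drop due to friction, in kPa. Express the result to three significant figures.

Δp ≈ 32.8 kPa

V = 4Q/(πD²) = 4·0.0727/(π·0.299²) = 1.035 m/s
Re = VD/ν = 1.035·0.299/1.15×10^-6 = 2.69×10^5 → turbulent
ε/D = 0.24/299 = 8.03×10^-4
Haaland: f = 0.01975
h_f = f(L/D)V²/(2g) = 0.01975·(903/0.299)·1.035²/(2·9.81) = 3.259 m
Δp = ρg·h_f = 1025·9.81·3.259 = 32.77 kPa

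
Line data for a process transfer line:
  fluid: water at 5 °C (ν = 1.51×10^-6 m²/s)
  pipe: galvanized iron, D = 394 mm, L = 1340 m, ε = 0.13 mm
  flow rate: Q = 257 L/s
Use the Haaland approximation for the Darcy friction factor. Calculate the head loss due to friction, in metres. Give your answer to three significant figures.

V = 4Q/(πD²) = 4·0.257/(π·0.394²) = 2.108 m/s
Re = VD/ν = 2.108·0.394/1.51×10^-6 = 5.50×10^5 → turbulent
ε/D = 0.13/394 = 3.30×10^-4
Haaland: f = 0.01630
h_f = f(L/D)V²/(2g) = 0.01630·(1340/0.394)·2.108²/(2·9.81) = 12.55 m

h_f ≈ 12.6 m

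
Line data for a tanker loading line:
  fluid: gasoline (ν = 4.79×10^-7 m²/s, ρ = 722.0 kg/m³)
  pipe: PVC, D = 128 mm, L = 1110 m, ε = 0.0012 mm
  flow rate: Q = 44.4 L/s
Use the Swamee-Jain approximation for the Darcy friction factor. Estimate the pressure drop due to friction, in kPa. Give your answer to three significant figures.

Δp ≈ 447 kPa

V = 4Q/(πD²) = 4·0.0444/(π·0.128²) = 3.450 m/s
Re = VD/ν = 3.450·0.128/4.79×10^-7 = 9.22×10^5 → turbulent
ε/D = 0.0012/128 = 9.37×10^-6
Swamee-Jain: f = 0.01199
h_f = f(L/D)V²/(2g) = 0.01199·(1110/0.128)·3.450²/(2·9.81) = 63.08 m
Δp = ρg·h_f = 722.0·9.81·63.08 = 446.8 kPa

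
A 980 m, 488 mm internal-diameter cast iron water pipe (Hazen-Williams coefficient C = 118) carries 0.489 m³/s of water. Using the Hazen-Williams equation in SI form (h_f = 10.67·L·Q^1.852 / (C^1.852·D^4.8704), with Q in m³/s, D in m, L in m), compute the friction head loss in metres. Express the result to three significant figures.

h_f = 10.67·980·0.489^1.852 / (118^1.852·0.488^4.8704) = 13.32 m

h_f ≈ 13.3 m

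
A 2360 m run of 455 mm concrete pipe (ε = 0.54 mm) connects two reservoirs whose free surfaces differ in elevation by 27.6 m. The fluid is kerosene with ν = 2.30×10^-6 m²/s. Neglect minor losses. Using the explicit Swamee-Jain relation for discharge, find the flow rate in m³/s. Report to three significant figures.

Q ≈ 0.362 m³/s

Swamee-Jain (Type II): Q = -0.965·√(gD⁵h_f/L)·ln[ε/(3.7D) + √(3.17ν²L/(gD³h_f))]
√(gD⁵h_f/L) = √(9.81·0.455⁵·27.6/2360) = 0.04730
ε/(3.7D) = 3.21×10^-4; √(3.17ν²L/(gD³h_f)) = 3.94×10^-5
Q = -0.965·0.04730·ln(3.602×10^-4) = 0.3619 m³/s
Check: V = 2.23 m/s, Re = 4.40×10^5, f = 0.02121, h_f = 27.8 m ≈ 27.6 m ✓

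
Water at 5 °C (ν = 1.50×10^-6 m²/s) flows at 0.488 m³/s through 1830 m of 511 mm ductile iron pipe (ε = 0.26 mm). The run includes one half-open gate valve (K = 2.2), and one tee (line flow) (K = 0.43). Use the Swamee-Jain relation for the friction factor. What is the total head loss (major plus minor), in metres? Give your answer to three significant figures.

H_L ≈ 18.8 m

V = 4Q/(πD²) = 2.380 m/s; V²/2g = 0.2886 m
Re = 8.11×10^5, ε/D = 5.09×10^-4 → f = 0.01748 (Swamee-Jain)
Major: h_f = f(L/D)·V²/2g = 0.01748·3581·0.2886 = 18.06 m
Minor: ΣK = 2.63; h_m = ΣK·V²/2g = 0.7590 m
Total H_L = 18.06 + 0.7590 = 18.82 m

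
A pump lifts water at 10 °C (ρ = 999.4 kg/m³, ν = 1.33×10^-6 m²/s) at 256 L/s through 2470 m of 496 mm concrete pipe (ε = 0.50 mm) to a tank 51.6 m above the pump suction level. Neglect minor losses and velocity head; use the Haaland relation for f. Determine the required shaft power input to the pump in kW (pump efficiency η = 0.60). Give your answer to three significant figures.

V = 4Q/(πD²) = 1.325 m/s; Re = 4.94×10^5; ε/D = 0.00101; f = 0.02024
h_f = f(L/D)V²/2g = 9.017 m
Total head H = z + h_f = 51.6 + 9.017 = 60.62 m
P_hyd = ρgQH = 999.4·9.81·0.256·60.62 = 152.1 kW
P_shaft = P_hyd/η = 152.1/0.60 = 253.6 kW

P_shaft ≈ 254 kW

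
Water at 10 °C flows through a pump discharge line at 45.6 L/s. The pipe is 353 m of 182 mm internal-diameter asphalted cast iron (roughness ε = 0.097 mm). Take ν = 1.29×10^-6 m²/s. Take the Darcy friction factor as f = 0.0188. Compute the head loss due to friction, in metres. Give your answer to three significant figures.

V = 4Q/(πD²) = 4·0.0456/(π·0.182²) = 1.753 m/s
h_f = f(L/D)V²/(2g) = 0.01880·(353/0.182)·1.753²/(2·9.81) = 5.710 m

h_f ≈ 5.71 m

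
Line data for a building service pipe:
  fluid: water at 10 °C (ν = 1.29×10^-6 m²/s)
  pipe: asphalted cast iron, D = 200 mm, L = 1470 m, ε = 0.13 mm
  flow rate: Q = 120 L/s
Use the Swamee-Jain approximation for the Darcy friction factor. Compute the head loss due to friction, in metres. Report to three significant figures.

h_f ≈ 101 m

V = 4Q/(πD²) = 4·0.120/(π·0.200²) = 3.820 m/s
Re = VD/ν = 3.820·0.200/1.29×10^-6 = 5.92×10^5 → turbulent
ε/D = 0.13/200 = 6.50×10^-4
Swamee-Jain: f = 0.01853
h_f = f(L/D)V²/(2g) = 0.01853·(1470/0.200)·3.820²/(2·9.81) = 101.3 m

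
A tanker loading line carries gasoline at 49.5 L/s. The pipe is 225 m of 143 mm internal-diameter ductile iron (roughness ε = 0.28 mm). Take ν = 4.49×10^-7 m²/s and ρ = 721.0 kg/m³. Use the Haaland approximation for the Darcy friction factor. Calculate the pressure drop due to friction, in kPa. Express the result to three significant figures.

V = 4Q/(πD²) = 4·0.0495/(π·0.143²) = 3.082 m/s
Re = VD/ν = 3.082·0.143/4.49×10^-7 = 9.82×10^5 → turbulent
ε/D = 0.28/143 = 0.00196
Haaland: f = 0.02350
h_f = f(L/D)V²/(2g) = 0.02350·(225/0.143)·3.082²/(2·9.81) = 17.90 m
Δp = ρg·h_f = 721.0·9.81·17.90 = 126.6 kPa

Δp ≈ 127 kPa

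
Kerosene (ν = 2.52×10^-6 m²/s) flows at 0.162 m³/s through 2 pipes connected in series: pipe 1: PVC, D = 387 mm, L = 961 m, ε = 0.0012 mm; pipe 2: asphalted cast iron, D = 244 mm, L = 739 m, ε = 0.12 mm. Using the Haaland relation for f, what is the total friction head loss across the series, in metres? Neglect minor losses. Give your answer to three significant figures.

H ≈ 36.8 m

Pipe 1: V = 1.377 m/s, Re = 2.12×10^5, ε/D = 3.10×10^-6, f = 0.01535, h_1 = f(L/D)V²/2g = 3.685 m
Pipe 2: V = 3.465 m/s, Re = 3.35×10^5, ε/D = 4.92×10^-4, f = 0.01790, h_2 = f(L/D)V²/2g = 33.16 m
Series → Q common, losses add: H = Σh = 36.85 m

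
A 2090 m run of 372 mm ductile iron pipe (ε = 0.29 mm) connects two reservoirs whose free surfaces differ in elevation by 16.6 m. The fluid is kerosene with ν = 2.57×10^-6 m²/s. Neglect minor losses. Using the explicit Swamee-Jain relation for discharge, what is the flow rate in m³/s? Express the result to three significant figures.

Swamee-Jain (Type II): Q = -0.965·√(gD⁵h_f/L)·ln[ε/(3.7D) + √(3.17ν²L/(gD³h_f))]
√(gD⁵h_f/L) = √(9.81·0.372⁵·16.6/2090) = 0.02356
ε/(3.7D) = 2.11×10^-4; √(3.17ν²L/(gD³h_f)) = 7.22×10^-5
Q = -0.965·0.02356·ln(2.829×10^-4) = 0.1858 m³/s
Check: V = 1.71 m/s, Re = 2.47×10^5, f = 0.01999, h_f = 16.7 m ≈ 16.6 m ✓

Q ≈ 0.186 m³/s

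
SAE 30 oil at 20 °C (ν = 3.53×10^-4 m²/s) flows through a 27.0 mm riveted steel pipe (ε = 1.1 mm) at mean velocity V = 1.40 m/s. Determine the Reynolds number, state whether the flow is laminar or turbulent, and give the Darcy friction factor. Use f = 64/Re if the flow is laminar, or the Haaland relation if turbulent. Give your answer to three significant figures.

Re = VD/ν = 1.400·0.0270/3.53×10^-4 = 107
Re < 2300 → laminar → f = 64/Re = 0.5977

Re ≈ 107; laminar; f = 64/Re ≈ 0.598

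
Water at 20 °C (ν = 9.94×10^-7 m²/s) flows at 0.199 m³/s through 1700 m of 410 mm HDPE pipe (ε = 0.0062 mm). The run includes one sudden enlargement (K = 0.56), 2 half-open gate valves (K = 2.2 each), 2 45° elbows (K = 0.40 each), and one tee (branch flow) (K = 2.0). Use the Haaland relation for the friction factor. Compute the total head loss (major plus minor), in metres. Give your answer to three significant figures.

V = 4Q/(πD²) = 1.507 m/s; V²/2g = 0.1158 m
Re = 6.22×10^5, ε/D = 1.51×10^-5 → f = 0.01277 (Haaland)
Major: h_f = f(L/D)·V²/2g = 0.01277·4146·0.1158 = 6.133 m
Minor: ΣK = 7.76; h_m = ΣK·V²/2g = 0.8986 m
Total H_L = 6.133 + 0.8986 = 7.031 m

H_L ≈ 7.03 m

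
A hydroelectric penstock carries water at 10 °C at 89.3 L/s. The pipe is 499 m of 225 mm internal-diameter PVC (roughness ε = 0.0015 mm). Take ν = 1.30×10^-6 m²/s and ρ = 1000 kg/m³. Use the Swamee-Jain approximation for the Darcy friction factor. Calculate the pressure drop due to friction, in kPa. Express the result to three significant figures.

V = 4Q/(πD²) = 4·0.0893/(π·0.225²) = 2.246 m/s
Re = VD/ν = 2.246·0.225/1.30×10^-6 = 3.89×10^5 → turbulent
ε/D = 0.0015/225 = 6.67×10^-6
Swamee-Jain: f = 0.01379
h_f = f(L/D)V²/(2g) = 0.01379·(499/0.225)·2.246²/(2·9.81) = 7.864 m
Δp = ρg·h_f = 1000·9.81·7.864 = 77.15 kPa

Δp ≈ 77.2 kPa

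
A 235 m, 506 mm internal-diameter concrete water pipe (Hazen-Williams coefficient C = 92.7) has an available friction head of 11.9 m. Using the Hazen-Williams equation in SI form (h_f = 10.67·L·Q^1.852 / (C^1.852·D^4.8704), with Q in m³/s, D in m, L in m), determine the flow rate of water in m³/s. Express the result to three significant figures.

Q ≈ 0.860 m³/s

Rearranging: Q = [h_f·C^1.852·D^4.8704 / (10.67·L)]^(1/1.852)
Q = [11.9·92.7^1.852·0.506^4.8704 / (10.67·235)]^0.540 = 0.8597 m³/s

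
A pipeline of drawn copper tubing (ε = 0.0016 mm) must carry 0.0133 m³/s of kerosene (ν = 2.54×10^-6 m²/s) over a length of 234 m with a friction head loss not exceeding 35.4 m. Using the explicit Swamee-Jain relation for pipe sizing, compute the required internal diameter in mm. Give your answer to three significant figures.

Swamee-Jain (Type III): D = 0.66·[ε^1.25·(LQ²/(gh_f))^4.75 + ν·Q^9.4·(L/(gh_f))^5.2]^0.04
LQ²/(gh_f) = 1.192×10^-4; L/(gh_f) = 0.6738
Term 1 = ε^1.25·(…)^4.75 = 1.31×10^-26; Term 2 = ν·Q^9.4·(…)^5.2 = 7.54×10^-25
D = 0.66·(1.31×10^-26 + 7.54×10^-25)^0.04 = 0.07160 m = 71.6 mm
Check: V = 3.30 m/s, Re = 9.31×10^4, f = 0.01826, h_f = 33.2 m ≈ 35.4 m ✓

D ≈ 71.6 mm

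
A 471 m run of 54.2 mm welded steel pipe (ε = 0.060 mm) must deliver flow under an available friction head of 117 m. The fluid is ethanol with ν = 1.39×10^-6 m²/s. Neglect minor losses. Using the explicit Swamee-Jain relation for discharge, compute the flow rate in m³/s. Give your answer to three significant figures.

Swamee-Jain (Type II): Q = -0.965·√(gD⁵h_f/L)·ln[ε/(3.7D) + √(3.17ν²L/(gD³h_f))]
√(gD⁵h_f/L) = √(9.81·0.0542⁵·117/471) = 0.001068
ε/(3.7D) = 2.99×10^-4; √(3.17ν²L/(gD³h_f)) = 1.26×10^-4
Q = -0.965·0.001068·ln(4.248×10^-4) = 0.007999 m³/s
Check: V = 3.47 m/s, Re = 1.35×10^5, f = 0.02216, h_f = 118 m ≈ 117 m ✓

Q ≈ 0.00800 m³/s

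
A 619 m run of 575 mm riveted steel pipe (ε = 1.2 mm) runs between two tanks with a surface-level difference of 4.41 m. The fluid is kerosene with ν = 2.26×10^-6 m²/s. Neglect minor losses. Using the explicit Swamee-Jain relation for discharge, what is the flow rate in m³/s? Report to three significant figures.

Swamee-Jain (Type II): Q = -0.965·√(gD⁵h_f/L)·ln[ε/(3.7D) + √(3.17ν²L/(gD³h_f))]
√(gD⁵h_f/L) = √(9.81·0.575⁵·4.41/619) = 0.06628
ε/(3.7D) = 5.64×10^-4; √(3.17ν²L/(gD³h_f)) = 3.49×10^-5
Q = -0.965·0.06628·ln(5.990×10^-4) = 0.4746 m³/s
Check: V = 1.83 m/s, Re = 4.65×10^5, f = 0.02419, h_f = 4.43 m ≈ 4.41 m ✓

Q ≈ 0.475 m³/s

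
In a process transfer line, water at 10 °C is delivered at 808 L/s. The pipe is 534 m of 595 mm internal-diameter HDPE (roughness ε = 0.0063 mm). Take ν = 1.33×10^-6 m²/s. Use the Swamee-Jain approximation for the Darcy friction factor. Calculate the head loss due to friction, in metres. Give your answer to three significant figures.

V = 4Q/(πD²) = 4·0.808/(π·0.595²) = 2.906 m/s
Re = VD/ν = 2.906·0.595/1.33×10^-6 = 1.30×10^6 → turbulent
ε/D = 0.0063/595 = 1.06×10^-5
Swamee-Jain: f = 0.01142
h_f = f(L/D)V²/(2g) = 0.01142·(534/0.595)·2.906²/(2·9.81) = 4.410 m

h_f ≈ 4.41 m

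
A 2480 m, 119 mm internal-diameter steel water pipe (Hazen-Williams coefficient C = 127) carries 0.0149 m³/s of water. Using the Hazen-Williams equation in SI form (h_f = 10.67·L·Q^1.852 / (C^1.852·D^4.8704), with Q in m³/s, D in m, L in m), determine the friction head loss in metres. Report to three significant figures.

h_f ≈ 44.2 m

h_f = 10.67·2480·0.0149^1.852 / (127^1.852·0.119^4.8704) = 44.21 m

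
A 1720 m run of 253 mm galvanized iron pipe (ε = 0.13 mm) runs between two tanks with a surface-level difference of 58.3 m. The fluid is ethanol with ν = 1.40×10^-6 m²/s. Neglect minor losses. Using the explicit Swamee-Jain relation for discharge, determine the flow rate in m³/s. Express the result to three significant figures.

Swamee-Jain (Type II): Q = -0.965·√(gD⁵h_f/L)·ln[ε/(3.7D) + √(3.17ν²L/(gD³h_f))]
√(gD⁵h_f/L) = √(9.81·0.253⁵·58.3/1720) = 0.01857
ε/(3.7D) = 1.39×10^-4; √(3.17ν²L/(gD³h_f)) = 3.40×10^-5
Q = -0.965·0.01857·ln(1.728×10^-4) = 0.1552 m³/s
Check: V = 3.09 m/s, Re = 5.58×10^5, f = 0.01777, h_f = 58.7 m ≈ 58.3 m ✓

Q ≈ 0.155 m³/s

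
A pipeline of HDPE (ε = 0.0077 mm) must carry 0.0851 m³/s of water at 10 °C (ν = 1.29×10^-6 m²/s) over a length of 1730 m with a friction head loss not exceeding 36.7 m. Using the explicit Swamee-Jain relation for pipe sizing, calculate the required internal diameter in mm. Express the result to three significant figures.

D ≈ 212 mm

Swamee-Jain (Type III): D = 0.66·[ε^1.25·(LQ²/(gh_f))^4.75 + ν·Q^9.4·(L/(gh_f))^5.2]^0.04
LQ²/(gh_f) = 0.03480; L/(gh_f) = 4.805
Term 1 = ε^1.25·(…)^4.75 = 4.79×10^-14; Term 2 = ν·Q^9.4·(…)^5.2 = 3.95×10^-13
D = 0.66·(4.79×10^-14 + 3.95×10^-13)^0.04 = 0.2115 m = 212 mm
Check: V = 2.42 m/s, Re = 3.97×10^5, f = 0.01414, h_f = 34.5 m ≈ 36.7 m ✓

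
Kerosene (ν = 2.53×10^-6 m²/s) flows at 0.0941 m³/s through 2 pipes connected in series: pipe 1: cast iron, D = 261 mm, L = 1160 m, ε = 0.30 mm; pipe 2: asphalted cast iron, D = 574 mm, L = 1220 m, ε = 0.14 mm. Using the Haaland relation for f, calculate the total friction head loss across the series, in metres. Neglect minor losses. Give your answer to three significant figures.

Pipe 1: V = 1.759 m/s, Re = 1.81×10^5, ε/D = 0.00115, f = 0.02160, h_1 = f(L/D)V²/2g = 15.13 m
Pipe 2: V = 0.3636 m/s, Re = 8.25×10^4, ε/D = 2.44×10^-4, f = 0.01956, h_2 = f(L/D)V²/2g = 0.2802 m
Series → Q common, losses add: H = Σh = 15.41 m

H ≈ 15.4 m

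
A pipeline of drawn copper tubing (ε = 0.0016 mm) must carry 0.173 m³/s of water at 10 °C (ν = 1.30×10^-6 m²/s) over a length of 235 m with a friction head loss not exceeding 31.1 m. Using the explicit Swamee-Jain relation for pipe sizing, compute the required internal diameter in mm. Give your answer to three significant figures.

Swamee-Jain (Type III): D = 0.66·[ε^1.25·(LQ²/(gh_f))^4.75 + ν·Q^9.4·(L/(gh_f))^5.2]^0.04
LQ²/(gh_f) = 0.02305; L/(gh_f) = 0.7703
Term 1 = ε^1.25·(…)^4.75 = 9.51×10^-16; Term 2 = ν·Q^9.4·(…)^5.2 = 2.30×10^-14
D = 0.66·(9.51×10^-16 + 2.30×10^-14)^0.04 = 0.1882 m = 188 mm
Check: V = 6.22 m/s, Re = 9.00×10^5, f = 0.01201, h_f = 29.5 m ≈ 31.1 m ✓

D ≈ 188 mm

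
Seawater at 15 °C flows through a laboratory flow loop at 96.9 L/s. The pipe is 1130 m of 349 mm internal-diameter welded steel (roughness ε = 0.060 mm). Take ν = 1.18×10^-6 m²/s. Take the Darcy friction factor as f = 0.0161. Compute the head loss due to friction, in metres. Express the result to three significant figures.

V = 4Q/(πD²) = 4·0.0969/(π·0.349²) = 1.013 m/s
h_f = f(L/D)V²/(2g) = 0.01610·(1130/0.349)·1.013²/(2·9.81) = 2.726 m

h_f ≈ 2.73 m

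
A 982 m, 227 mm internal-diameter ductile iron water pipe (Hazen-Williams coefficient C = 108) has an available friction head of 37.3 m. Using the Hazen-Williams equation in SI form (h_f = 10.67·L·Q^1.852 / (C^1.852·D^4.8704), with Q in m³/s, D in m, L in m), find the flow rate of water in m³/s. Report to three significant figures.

Rearranging: Q = [h_f·C^1.852·D^4.8704 / (10.67·L)]^(1/1.852)
Q = [37.3·108^1.852·0.227^4.8704 / (10.67·982)]^0.540 = 0.1042 m³/s

Q ≈ 0.104 m³/s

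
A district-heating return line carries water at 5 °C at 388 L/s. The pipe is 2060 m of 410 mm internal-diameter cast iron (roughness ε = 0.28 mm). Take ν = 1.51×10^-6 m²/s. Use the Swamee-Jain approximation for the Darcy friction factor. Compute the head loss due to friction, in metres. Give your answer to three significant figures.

h_f ≈ 41.0 m

V = 4Q/(πD²) = 4·0.388/(π·0.410²) = 2.939 m/s
Re = VD/ν = 2.939·0.410/1.51×10^-6 = 7.98×10^5 → turbulent
ε/D = 0.28/410 = 6.83×10^-4
Swamee-Jain: f = 0.01854
h_f = f(L/D)V²/(2g) = 0.01854·(2060/0.410)·2.939²/(2·9.81) = 41.00 m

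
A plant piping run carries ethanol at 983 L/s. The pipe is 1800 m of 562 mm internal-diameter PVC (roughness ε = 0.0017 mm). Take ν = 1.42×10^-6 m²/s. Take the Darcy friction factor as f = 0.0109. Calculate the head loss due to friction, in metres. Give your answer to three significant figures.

V = 4Q/(πD²) = 4·0.983/(π·0.562²) = 3.963 m/s
h_f = f(L/D)V²/(2g) = 0.01090·(1800/0.562)·3.963²/(2·9.81) = 27.94 m

h_f ≈ 27.9 m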